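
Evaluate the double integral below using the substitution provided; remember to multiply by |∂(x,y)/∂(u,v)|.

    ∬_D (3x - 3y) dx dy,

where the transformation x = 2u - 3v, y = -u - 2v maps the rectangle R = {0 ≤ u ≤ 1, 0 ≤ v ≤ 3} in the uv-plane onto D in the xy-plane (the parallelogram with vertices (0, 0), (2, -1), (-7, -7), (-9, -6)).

Compute the Jacobian determinant of (x, y) with respect to (u, v):

    ∂(x,y)/∂(u,v) = | 2  -3 | = (2)(-2) - (-3)(-1) = -7.
                   | -1  -2 |

Its absolute value is |J| = 7 (the area scaling factor).

Substituting x = 2u - 3v, y = -u - 2v into the integrand,

    3x - 3y → 9u - 3v,

so the integral becomes

    ∬_R (9u - 3v) · |J| du dv = ∫_0^1 ∫_0^3 (63u - 21v) dv du.

Inner (v): 189u - 189/2.
Outer (u): 0.

Therefore ∬_D (3x - 3y) dx dy = 0.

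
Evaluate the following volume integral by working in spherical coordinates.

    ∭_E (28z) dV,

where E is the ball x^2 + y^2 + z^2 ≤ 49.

In spherical coordinates, x = ρ sin(φ) cos(θ), y = ρ sin(φ) sin(θ), z = ρ cos(φ), and dV = ρ^2 sin(φ) dρ dφ dθ.

The integrand becomes 28ρ cos(φ), so

    ∭_E (28z) dV = ∫_{0}^{2π} ∫_{0}^{π} ∫_{0}^{7} (28ρ cos(φ)) · ρ^2 sin(φ) dρ dφ dθ.

Inner (ρ): 16807sin(2φ)/2.
Middle (φ): 0.
Outer (θ): 0.

Therefore the triple integral equals 0.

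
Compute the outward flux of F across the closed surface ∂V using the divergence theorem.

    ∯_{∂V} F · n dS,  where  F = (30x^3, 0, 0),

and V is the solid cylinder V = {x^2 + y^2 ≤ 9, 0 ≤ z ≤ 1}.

By the divergence theorem,

    ∯_{∂V} F · n dS = ∭_V (∇ · F) dV.

Compute the divergence:
    ∇ · F = ∂F_x/∂x + ∂F_y/∂y + ∂F_z/∂z = 90x^2 + 0 + 0 = 90x^2.

In cylindrical coordinates, x = r cos(θ), y = r sin(θ), z = z, dV = r dr dθ dz, with 0 ≤ r ≤ 3, 0 ≤ θ ≤ 2π, 0 ≤ z ≤ 1.

The integrand, after substitution and multiplying by the volume element, becomes (90r^2cos(θ)^2) · r, so

    ∭_V (∇·F) dV = ∫_0^{2π} ∫_0^{3} ∫_0^{1} (90r^2cos(θ)^2) · r dz dr dθ.

Inner (z from 0 to 1): 90r^3cos(θ)^2.
Middle (r from 0 to 3): 3645cos(θ)^2/2.
Outer (θ from 0 to 2π): 3645π/2.

Therefore ∯_{∂V} F · n dS = 3645π/2.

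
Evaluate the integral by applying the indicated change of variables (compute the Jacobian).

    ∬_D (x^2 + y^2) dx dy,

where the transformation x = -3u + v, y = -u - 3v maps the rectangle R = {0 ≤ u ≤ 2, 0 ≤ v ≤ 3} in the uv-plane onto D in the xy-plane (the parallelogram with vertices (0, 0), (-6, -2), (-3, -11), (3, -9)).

Compute the Jacobian determinant of (x, y) with respect to (u, v):

    ∂(x,y)/∂(u,v) = | -3  1 | = (-3)(-3) - (1)(-1) = 10.
                   | -1  -3 |

Its absolute value is |J| = 10 (the area scaling factor).

Substituting x = -3u + v, y = -u - 3v into the integrand,

    x^2 + y^2 → 10u^2 + 10v^2,

so the integral becomes

    ∬_R (10u^2 + 10v^2) · |J| du dv = ∫_0^2 ∫_0^3 (100u^2 + 100v^2) dv du.

Inner (v): 300u^2 + 900.
Outer (u): 2600.

Therefore ∬_D (x^2 + y^2) dx dy = 2600.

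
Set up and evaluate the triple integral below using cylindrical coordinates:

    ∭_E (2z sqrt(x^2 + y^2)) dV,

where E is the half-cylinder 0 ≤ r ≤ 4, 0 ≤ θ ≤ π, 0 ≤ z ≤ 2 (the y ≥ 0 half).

In cylindrical coordinates, x = r cos(θ), y = r sin(θ), z = z, and dV = r dr dθ dz.

The integrand becomes 2r z, so

    ∭_E (2z sqrt(x^2 + y^2)) dV = ∫_{0}^{π} ∫_{0}^{4} ∫_{0}^{2} (2r z) · r dz dr dθ.

Inner (z): 4r^2.
Middle (r from 0 to 4): 256/3.
Outer (θ): 256π/3.

Therefore the triple integral equals 256π/3.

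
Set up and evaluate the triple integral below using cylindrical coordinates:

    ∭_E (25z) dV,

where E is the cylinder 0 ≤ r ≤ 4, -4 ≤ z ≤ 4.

In cylindrical coordinates, x = r cos(θ), y = r sin(θ), z = z, and dV = r dr dθ dz.

The integrand becomes 25z, so

    ∭_E (25z) dV = ∫_{0}^{2π} ∫_{0}^{4} ∫_{-4}^{4} (25z) · r dz dr dθ.

Inner (z): 0.
Middle (r from 0 to 4): 0.
Outer (θ): 0.

Therefore the triple integral equals 0.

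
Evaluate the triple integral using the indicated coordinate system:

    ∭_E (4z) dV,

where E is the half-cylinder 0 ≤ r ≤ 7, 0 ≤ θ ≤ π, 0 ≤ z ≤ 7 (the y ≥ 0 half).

In cylindrical coordinates, x = r cos(θ), y = r sin(θ), z = z, and dV = r dr dθ dz.

The integrand becomes 4z, so

    ∭_E (4z) dV = ∫_{0}^{π} ∫_{0}^{7} ∫_{0}^{7} (4z) · r dz dr dθ.

Inner (z): 98r.
Middle (r from 0 to 7): 2401.
Outer (θ): 2401π.

Therefore the triple integral equals 2401π.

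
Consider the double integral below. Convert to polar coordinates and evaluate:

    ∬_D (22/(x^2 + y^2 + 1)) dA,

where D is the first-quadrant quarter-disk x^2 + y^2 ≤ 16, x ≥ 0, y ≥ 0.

The region D is 0 ≤ r ≤ 4, 0 ≤ θ ≤ π/2 in polar coordinates, where x = r cos(θ), y = r sin(θ), and dA = r dr dθ.

Under the substitution, the integrand becomes 22/(r^2 + 1), so

    ∬_D (22/(x^2 + y^2 + 1)) dA = ∫_{0}^{π/2} ∫_{0}^{4} (22/(r^2 + 1)) · r dr dθ.

Inner integral (in r): ∫_{0}^{4} (22/(r^2 + 1)) · r dr = log(34271896307633).

Outer integral (in θ): ∫_{0}^{π/2} (log(34271896307633)) dθ = log(34271896307633^(π/2)).

Therefore ∬_D (22/(x^2 + y^2 + 1)) dA = log(34271896307633^(π/2)).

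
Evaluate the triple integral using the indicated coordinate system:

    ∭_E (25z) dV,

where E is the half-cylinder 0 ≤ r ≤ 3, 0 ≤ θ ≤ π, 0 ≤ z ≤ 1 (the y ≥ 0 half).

In cylindrical coordinates, x = r cos(θ), y = r sin(θ), z = z, and dV = r dr dθ dz.

The integrand becomes 25z, so

    ∭_E (25z) dV = ∫_{0}^{π} ∫_{0}^{3} ∫_{0}^{1} (25z) · r dz dr dθ.

Inner (z): 25r/2.
Middle (r from 0 to 3): 225/4.
Outer (θ): 225π/4.

Therefore the triple integral equals 225π/4.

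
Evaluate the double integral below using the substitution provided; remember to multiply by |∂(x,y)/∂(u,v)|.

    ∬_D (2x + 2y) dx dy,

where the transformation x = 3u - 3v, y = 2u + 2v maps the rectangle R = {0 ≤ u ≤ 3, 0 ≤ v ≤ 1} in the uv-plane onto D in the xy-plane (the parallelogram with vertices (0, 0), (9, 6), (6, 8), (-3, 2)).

Compute the Jacobian determinant of (x, y) with respect to (u, v):

    ∂(x,y)/∂(u,v) = | 3  -3 | = (3)(2) - (-3)(2) = 12.
                   | 2  2 |

Its absolute value is |J| = 12 (the area scaling factor).

Substituting x = 3u - 3v, y = 2u + 2v into the integrand,

    2x + 2y → 10u - 2v,

so the integral becomes

    ∬_R (10u - 2v) · |J| du dv = ∫_0^3 ∫_0^1 (120u - 24v) dv du.

Inner (v): 120u - 12.
Outer (u): 504.

Therefore ∬_D (2x + 2y) dx dy = 504.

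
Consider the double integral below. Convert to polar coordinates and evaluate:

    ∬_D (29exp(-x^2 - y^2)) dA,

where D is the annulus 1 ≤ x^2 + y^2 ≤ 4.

The region D is 1 ≤ r ≤ 2, 0 ≤ θ ≤ 2π in polar coordinates, where x = r cos(θ), y = r sin(θ), and dA = r dr dθ.

Under the substitution, the integrand becomes 29exp(-r^2), so

    ∬_D (29exp(-x^2 - y^2)) dA = ∫_{0}^{2π} ∫_{1}^{2} (29exp(-r^2)) · r dr dθ.

Inner integral (in r): ∫_{1}^{2} (29exp(-r^2)) · r dr = -(29 - 29exp(3))exp(-4)/2.

Outer integral (in θ): ∫_{0}^{2π} (-(29 - 29exp(3))exp(-4)/2) dθ = -29π (1 - exp(3))exp(-4).

Therefore ∬_D (29exp(-x^2 - y^2)) dA = -29π (1 - exp(3))exp(-4).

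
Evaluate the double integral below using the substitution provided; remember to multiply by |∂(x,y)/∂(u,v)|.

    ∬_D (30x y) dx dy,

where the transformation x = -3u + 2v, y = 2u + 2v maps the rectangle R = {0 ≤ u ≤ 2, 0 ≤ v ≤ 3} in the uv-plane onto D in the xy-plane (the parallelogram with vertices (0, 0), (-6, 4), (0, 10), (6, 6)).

Compute the Jacobian determinant of (x, y) with respect to (u, v):

    ∂(x,y)/∂(u,v) = | -3  2 | = (-3)(2) - (2)(2) = -10.
                   | 2  2 |

Its absolute value is |J| = 10 (the area scaling factor).

Substituting x = -3u + 2v, y = 2u + 2v into the integrand,

    30x y → -180u^2 - 60u v + 120v^2,

so the integral becomes

    ∬_R (-180u^2 - 60u v + 120v^2) · |J| du dv = ∫_0^2 ∫_0^3 (-1800u^2 - 600u v + 1200v^2) dv du.

Inner (v): -5400u^2 - 2700u + 10800.
Outer (u): 1800.

Therefore ∬_D (30x y) dx dy = 1800.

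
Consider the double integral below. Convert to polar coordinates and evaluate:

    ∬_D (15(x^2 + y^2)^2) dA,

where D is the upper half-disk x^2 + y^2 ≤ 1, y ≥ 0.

The region D is 0 ≤ r ≤ 1, 0 ≤ θ ≤ π in polar coordinates, where x = r cos(θ), y = r sin(θ), and dA = r dr dθ.

Under the substitution, the integrand becomes 15r^4, so

    ∬_D (15(x^2 + y^2)^2) dA = ∫_{0}^{π} ∫_{0}^{1} (15r^4) · r dr dθ.

Inner integral (in r): ∫_{0}^{1} (15r^4) · r dr = 5/2.

Outer integral (in θ): ∫_{0}^{π} (5/2) dθ = 5π/2.

Therefore ∬_D (15(x^2 + y^2)^2) dA = 5π/2.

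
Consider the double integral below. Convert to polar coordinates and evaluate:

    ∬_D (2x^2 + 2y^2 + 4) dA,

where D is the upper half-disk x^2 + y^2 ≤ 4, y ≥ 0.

The region D is 0 ≤ r ≤ 2, 0 ≤ θ ≤ π in polar coordinates, where x = r cos(θ), y = r sin(θ), and dA = r dr dθ.

Under the substitution, the integrand becomes 2r^2 + 4, so

    ∬_D (2x^2 + 2y^2 + 4) dA = ∫_{0}^{π} ∫_{0}^{2} (2r^2 + 4) · r dr dθ.

Inner integral (in r): ∫_{0}^{2} (2r^2 + 4) · r dr = 16.

Outer integral (in θ): ∫_{0}^{π} (16) dθ = 16π.

Therefore ∬_D (2x^2 + 2y^2 + 4) dA = 16π.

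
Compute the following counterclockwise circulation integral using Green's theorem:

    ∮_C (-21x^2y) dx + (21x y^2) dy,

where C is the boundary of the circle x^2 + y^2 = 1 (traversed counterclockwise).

Green's theorem converts the closed line integral into a double integral over the enclosed region D:

    ∮_C P dx + Q dy = ∬_D (∂Q/∂x - ∂P/∂y) dA.

Here P = -21x^2y, Q = 21x y^2, so

    ∂Q/∂x = 21y^2,    ∂P/∂y = -21x^2,
    ∂Q/∂x - ∂P/∂y = 21x^2 + 21y^2.

D is the region x^2 + y^2 ≤ 1. Evaluating the double integral:

In polar coordinates (x = r cos θ, y = r sin θ, dA = r dr dθ) the integrand becomes 21r^2, so

    ∬_D (21x^2 + 21y^2) dA = ∫_0^{2π} ∫_0^{1} (21r^2) · r dr dθ.

Inner (r from 0 to 1): 21/4.
Outer (θ from 0 to 2π): 21π/2.

Therefore ∮_C P dx + Q dy = 21π/2.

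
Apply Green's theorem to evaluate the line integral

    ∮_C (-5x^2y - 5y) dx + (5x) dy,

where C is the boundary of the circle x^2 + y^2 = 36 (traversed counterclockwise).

Green's theorem converts the closed line integral into a double integral over the enclosed region D:

    ∮_C P dx + Q dy = ∬_D (∂Q/∂x - ∂P/∂y) dA.

Here P = -5x^2y - 5y, Q = 5x, so

    ∂Q/∂x = 5,    ∂P/∂y = -5x^2 - 5,
    ∂Q/∂x - ∂P/∂y = 5x^2 + 10.

D is the region x^2 + y^2 ≤ 36. Evaluating the double integral:

In polar coordinates (x = r cos θ, y = r sin θ, dA = r dr dθ) the integrand becomes 5r^2cos(θ)^2 + 10, so

    ∬_D (5x^2 + 10) dA = ∫_0^{2π} ∫_0^{6} (5r^2cos(θ)^2 + 10) · r dr dθ.

Inner (r from 0 to 6): 1620cos(θ)^2 + 180.
Outer (θ from 0 to 2π): 1980π.

Therefore ∮_C P dx + Q dy = 1980π.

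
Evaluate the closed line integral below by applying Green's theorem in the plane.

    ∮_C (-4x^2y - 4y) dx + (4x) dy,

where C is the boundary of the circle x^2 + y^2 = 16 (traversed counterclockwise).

Green's theorem converts the closed line integral into a double integral over the enclosed region D:

    ∮_C P dx + Q dy = ∬_D (∂Q/∂x - ∂P/∂y) dA.

Here P = -4x^2y - 4y, Q = 4x, so

    ∂Q/∂x = 4,    ∂P/∂y = -4x^2 - 4,
    ∂Q/∂x - ∂P/∂y = 4x^2 + 8.

D is the region x^2 + y^2 ≤ 16. Evaluating the double integral:

In polar coordinates (x = r cos θ, y = r sin θ, dA = r dr dθ) the integrand becomes 4r^2cos(θ)^2 + 8, so

    ∬_D (4x^2 + 8) dA = ∫_0^{2π} ∫_0^{4} (4r^2cos(θ)^2 + 8) · r dr dθ.

Inner (r from 0 to 4): 256cos(θ)^2 + 64.
Outer (θ from 0 to 2π): 384π.

Therefore ∮_C P dx + Q dy = 384π.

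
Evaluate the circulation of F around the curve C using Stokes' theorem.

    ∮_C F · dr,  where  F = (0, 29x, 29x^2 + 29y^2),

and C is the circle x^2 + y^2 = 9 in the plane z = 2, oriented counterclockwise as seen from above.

Let S be the flat disk x^2 + y^2 ≤ 9 in the plane z = 2, with upward unit normal n̂ = ẑ. By Stokes' theorem,

    ∮_C F · dr = ∬_S (∇ × F) · n̂ dS = ∬_D (curl F)_z dA,

where D is the disk x^2 + y^2 ≤ 9.

Compute the curl of F = (0, 29x, 29x^2 + 29y^2):
    (∇ × F)_x = ∂F_z/∂y - ∂F_y/∂z = 58y,
    (∇ × F)_y = ∂F_x/∂z - ∂F_z/∂x = -58x,
    (∇ × F)_z = ∂F_y/∂x - ∂F_x/∂y = 29.

On z = 2, (curl F)_z = 29.

Convert to polar (x = r cos θ, y = r sin θ, dA = r dr dθ); the integrand becomes 29, so

    ∬_D (curl F)_z dA = ∫_0^{2π} ∫_0^{3} (29) · r dr dθ.

Inner (r from 0 to 3): 261/2.
Outer (θ from 0 to 2π): 261π.

Therefore ∮_C F · dr = 261π.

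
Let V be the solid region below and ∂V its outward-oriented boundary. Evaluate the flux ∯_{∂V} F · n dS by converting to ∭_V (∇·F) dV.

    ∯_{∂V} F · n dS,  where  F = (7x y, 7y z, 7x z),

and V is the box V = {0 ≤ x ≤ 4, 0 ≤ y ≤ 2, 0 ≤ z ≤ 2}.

By the divergence theorem,

    ∯_{∂V} F · n dS = ∭_V (∇ · F) dV.

Compute the divergence:
    ∇ · F = ∂F_x/∂x + ∂F_y/∂y + ∂F_z/∂z = 7y + 7z + 7x = 7x + 7y + 7z.

V is a rectangular box, so dV = dx dy dz with 0 ≤ x ≤ 4, 0 ≤ y ≤ 2, 0 ≤ z ≤ 2.

Integrate (7x + 7y + 7z) over V as an iterated integral:

    ∭_V (∇·F) dV = ∫_0^{4} ∫_0^{2} ∫_0^{2} (7x + 7y + 7z) dz dy dx.

Inner (z from 0 to 2): 14x + 14y + 14.
Middle (y from 0 to 2): 28x + 56.
Outer (x from 0 to 4): 448.

Therefore ∯_{∂V} F · n dS = 448.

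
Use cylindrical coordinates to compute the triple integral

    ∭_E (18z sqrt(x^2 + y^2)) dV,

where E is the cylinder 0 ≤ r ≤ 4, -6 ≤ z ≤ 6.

In cylindrical coordinates, x = r cos(θ), y = r sin(θ), z = z, and dV = r dr dθ dz.

The integrand becomes 18r z, so

    ∭_E (18z sqrt(x^2 + y^2)) dV = ∫_{0}^{2π} ∫_{0}^{4} ∫_{-6}^{6} (18r z) · r dz dr dθ.

Inner (z): 0.
Middle (r from 0 to 4): 0.
Outer (θ): 0.

Therefore the triple integral equals 0.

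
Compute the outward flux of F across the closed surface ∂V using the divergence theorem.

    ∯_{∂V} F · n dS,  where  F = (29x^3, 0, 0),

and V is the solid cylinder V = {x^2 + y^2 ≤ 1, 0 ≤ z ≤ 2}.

By the divergence theorem,

    ∯_{∂V} F · n dS = ∭_V (∇ · F) dV.

Compute the divergence:
    ∇ · F = ∂F_x/∂x + ∂F_y/∂y + ∂F_z/∂z = 87x^2 + 0 + 0 = 87x^2.

In cylindrical coordinates, x = r cos(θ), y = r sin(θ), z = z, dV = r dr dθ dz, with 0 ≤ r ≤ 1, 0 ≤ θ ≤ 2π, 0 ≤ z ≤ 2.

The integrand, after substitution and multiplying by the volume element, becomes (87r^2cos(θ)^2) · r, so

    ∭_V (∇·F) dV = ∫_0^{2π} ∫_0^{1} ∫_0^{2} (87r^2cos(θ)^2) · r dz dr dθ.

Inner (z from 0 to 2): 174r^3cos(θ)^2.
Middle (r from 0 to 1): 87cos(θ)^2/2.
Outer (θ from 0 to 2π): 87π/2.

Therefore ∯_{∂V} F · n dS = 87π/2.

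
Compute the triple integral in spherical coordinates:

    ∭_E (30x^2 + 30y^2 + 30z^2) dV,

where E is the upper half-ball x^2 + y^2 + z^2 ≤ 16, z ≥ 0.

In spherical coordinates, x = ρ sin(φ) cos(θ), y = ρ sin(φ) sin(θ), z = ρ cos(φ), and dV = ρ^2 sin(φ) dρ dφ dθ.

The integrand becomes 30ρ^2, so

    ∭_E (30x^2 + 30y^2 + 30z^2) dV = ∫_{0}^{2π} ∫_{0}^{π/2} ∫_{0}^{4} (30ρ^2) · ρ^2 sin(φ) dρ dφ dθ.

Inner (ρ): 6144sin(φ).
Middle (φ): 6144.
Outer (θ): 12288π.

Therefore the triple integral equals 12288π.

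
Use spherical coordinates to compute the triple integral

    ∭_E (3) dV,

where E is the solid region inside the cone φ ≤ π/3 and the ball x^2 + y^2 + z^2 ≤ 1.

In spherical coordinates, x = ρ sin(φ) cos(θ), y = ρ sin(φ) sin(θ), z = ρ cos(φ), and dV = ρ^2 sin(φ) dρ dφ dθ.

The integrand becomes 3, so

    ∭_E (3) dV = ∫_{0}^{2π} ∫_{0}^{π/3} ∫_{0}^{1} (3) · ρ^2 sin(φ) dρ dφ dθ.

Inner (ρ): sin(φ).
Middle (φ): 1/2.
Outer (θ): π.

Therefore the triple integral equals π.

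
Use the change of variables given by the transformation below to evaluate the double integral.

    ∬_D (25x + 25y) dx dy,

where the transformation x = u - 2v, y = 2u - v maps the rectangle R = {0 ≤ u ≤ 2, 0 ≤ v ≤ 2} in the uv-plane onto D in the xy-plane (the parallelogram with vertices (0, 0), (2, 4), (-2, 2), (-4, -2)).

Compute the Jacobian determinant of (x, y) with respect to (u, v):

    ∂(x,y)/∂(u,v) = | 1  -2 | = (1)(-1) - (-2)(2) = 3.
                   | 2  -1 |

Its absolute value is |J| = 3 (the area scaling factor).

Substituting x = u - 2v, y = 2u - v into the integrand,

    25x + 25y → 75u - 75v,

so the integral becomes

    ∬_R (75u - 75v) · |J| du dv = ∫_0^2 ∫_0^2 (225u - 225v) dv du.

Inner (v): 450u - 450.
Outer (u): 0.

Therefore ∬_D (25x + 25y) dx dy = 0.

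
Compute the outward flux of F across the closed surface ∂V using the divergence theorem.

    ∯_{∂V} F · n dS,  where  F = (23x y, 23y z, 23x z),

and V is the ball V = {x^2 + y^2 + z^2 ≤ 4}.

By the divergence theorem,

    ∯_{∂V} F · n dS = ∭_V (∇ · F) dV.

Compute the divergence:
    ∇ · F = ∂F_x/∂x + ∂F_y/∂y + ∂F_z/∂z = 23y + 23z + 23x = 23x + 23y + 23z.

In spherical coordinates, x = ρ sin(φ) cos(θ), y = ρ sin(φ) sin(θ), z = ρ cos(φ), dV = ρ^2 sin(φ) dρ dφ dθ, with 0 ≤ ρ ≤ 2, 0 ≤ φ ≤ π, 0 ≤ θ ≤ 2π.

The integrand, after substitution and multiplying by the volume element, becomes (23ρ (sqrt(2)sin(φ)sin(θ + π/4) + cos(φ))) · ρ^2 sin(φ), so

    ∭_V (∇·F) dV = ∫_0^{2π} ∫_0^{π} ∫_0^{2} (23ρ (sqrt(2)sin(φ)sin(θ + π/4) + cos(φ))) · ρ^2 sin(φ) dρ dφ dθ.

Inner (ρ from 0 to 2): 92(sqrt(2)sin(φ)sin(θ + π/4) + cos(φ))sin(φ).
Middle (φ from 0 to π): 46sqrt(2)π sin(θ + π/4).
Outer (θ from 0 to 2π): 0.

Therefore ∯_{∂V} F · n dS = 0.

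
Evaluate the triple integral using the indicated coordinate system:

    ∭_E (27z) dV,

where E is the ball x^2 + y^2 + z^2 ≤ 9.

In spherical coordinates, x = ρ sin(φ) cos(θ), y = ρ sin(φ) sin(θ), z = ρ cos(φ), and dV = ρ^2 sin(φ) dρ dφ dθ.

The integrand becomes 27ρ cos(φ), so

    ∭_E (27z) dV = ∫_{0}^{2π} ∫_{0}^{π} ∫_{0}^{3} (27ρ cos(φ)) · ρ^2 sin(φ) dρ dφ dθ.

Inner (ρ): 2187sin(2φ)/8.
Middle (φ): 0.
Outer (θ): 0.

Therefore the triple integral equals 0.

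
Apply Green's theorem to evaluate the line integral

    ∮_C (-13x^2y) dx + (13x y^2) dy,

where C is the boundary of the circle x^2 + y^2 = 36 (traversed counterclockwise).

Green's theorem converts the closed line integral into a double integral over the enclosed region D:

    ∮_C P dx + Q dy = ∬_D (∂Q/∂x - ∂P/∂y) dA.

Here P = -13x^2y, Q = 13x y^2, so

    ∂Q/∂x = 13y^2,    ∂P/∂y = -13x^2,
    ∂Q/∂x - ∂P/∂y = 13x^2 + 13y^2.

D is the region x^2 + y^2 ≤ 36. Evaluating the double integral:

In polar coordinates (x = r cos θ, y = r sin θ, dA = r dr dθ) the integrand becomes 13r^2, so

    ∬_D (13x^2 + 13y^2) dA = ∫_0^{2π} ∫_0^{6} (13r^2) · r dr dθ.

Inner (r from 0 to 6): 4212.
Outer (θ from 0 to 2π): 8424π.

Therefore ∮_C P dx + Q dy = 8424π.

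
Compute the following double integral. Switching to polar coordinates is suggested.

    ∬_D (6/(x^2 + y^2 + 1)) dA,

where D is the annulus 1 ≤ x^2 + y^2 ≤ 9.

The region D is 1 ≤ r ≤ 3, 0 ≤ θ ≤ 2π in polar coordinates, where x = r cos(θ), y = r sin(θ), and dA = r dr dθ.

Under the substitution, the integrand becomes 6/(r^2 + 1), so

    ∬_D (6/(x^2 + y^2 + 1)) dA = ∫_{0}^{2π} ∫_{1}^{3} (6/(r^2 + 1)) · r dr dθ.

Inner integral (in r): ∫_{1}^{3} (6/(r^2 + 1)) · r dr = log(125).

Outer integral (in θ): ∫_{0}^{2π} (log(125)) dθ = 6π log(5).

Therefore ∬_D (6/(x^2 + y^2 + 1)) dA = 6π log(5).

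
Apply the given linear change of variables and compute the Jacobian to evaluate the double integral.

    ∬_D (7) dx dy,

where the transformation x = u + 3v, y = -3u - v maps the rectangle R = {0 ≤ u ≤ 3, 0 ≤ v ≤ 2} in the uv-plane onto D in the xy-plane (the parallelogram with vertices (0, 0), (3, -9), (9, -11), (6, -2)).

Compute the Jacobian determinant of (x, y) with respect to (u, v):

    ∂(x,y)/∂(u,v) = | 1  3 | = (1)(-1) - (3)(-3) = 8.
                   | -3  -1 |

Its absolute value is |J| = 8 (the area scaling factor).

Substituting x = u + 3v, y = -3u - v into the integrand,

    7 → 7,

so the integral becomes

    ∬_R (7) · |J| du dv = ∫_0^3 ∫_0^2 (56) dv du.

Inner (v): 112.
Outer (u): 336.

Therefore ∬_D (7) dx dy = 336.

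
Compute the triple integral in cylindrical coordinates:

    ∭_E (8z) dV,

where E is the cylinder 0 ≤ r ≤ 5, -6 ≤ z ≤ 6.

In cylindrical coordinates, x = r cos(θ), y = r sin(θ), z = z, and dV = r dr dθ dz.

The integrand becomes 8z, so

    ∭_E (8z) dV = ∫_{0}^{2π} ∫_{0}^{5} ∫_{-6}^{6} (8z) · r dz dr dθ.

Inner (z): 0.
Middle (r from 0 to 5): 0.
Outer (θ): 0.

Therefore the triple integral equals 0.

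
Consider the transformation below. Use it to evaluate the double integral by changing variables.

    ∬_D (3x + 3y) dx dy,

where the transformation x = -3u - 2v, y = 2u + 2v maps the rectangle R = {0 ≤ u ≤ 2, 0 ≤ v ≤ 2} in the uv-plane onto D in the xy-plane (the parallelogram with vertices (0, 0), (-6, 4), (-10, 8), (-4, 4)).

Compute the Jacobian determinant of (x, y) with respect to (u, v):

    ∂(x,y)/∂(u,v) = | -3  -2 | = (-3)(2) - (-2)(2) = -2.
                   | 2  2 |

Its absolute value is |J| = 2 (the area scaling factor).

Substituting x = -3u - 2v, y = 2u + 2v into the integrand,

    3x + 3y → -3u,

so the integral becomes

    ∬_R (-3u) · |J| du dv = ∫_0^2 ∫_0^2 (-6u) dv du.

Inner (v): -12u.
Outer (u): -24.

Therefore ∬_D (3x + 3y) dx dy = -24.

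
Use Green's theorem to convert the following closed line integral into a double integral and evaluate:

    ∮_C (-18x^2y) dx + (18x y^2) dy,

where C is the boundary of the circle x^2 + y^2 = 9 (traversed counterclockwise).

Green's theorem converts the closed line integral into a double integral over the enclosed region D:

    ∮_C P dx + Q dy = ∬_D (∂Q/∂x - ∂P/∂y) dA.

Here P = -18x^2y, Q = 18x y^2, so

    ∂Q/∂x = 18y^2,    ∂P/∂y = -18x^2,
    ∂Q/∂x - ∂P/∂y = 18x^2 + 18y^2.

D is the region x^2 + y^2 ≤ 9. Evaluating the double integral:

In polar coordinates (x = r cos θ, y = r sin θ, dA = r dr dθ) the integrand becomes 18r^2, so

    ∬_D (18x^2 + 18y^2) dA = ∫_0^{2π} ∫_0^{3} (18r^2) · r dr dθ.

Inner (r from 0 to 3): 729/2.
Outer (θ from 0 to 2π): 729π.

Therefore ∮_C P dx + Q dy = 729π.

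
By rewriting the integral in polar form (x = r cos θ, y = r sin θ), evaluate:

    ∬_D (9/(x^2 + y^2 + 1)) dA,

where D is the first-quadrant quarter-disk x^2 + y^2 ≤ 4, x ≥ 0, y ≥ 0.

The region D is 0 ≤ r ≤ 2, 0 ≤ θ ≤ π/2 in polar coordinates, where x = r cos(θ), y = r sin(θ), and dA = r dr dθ.

Under the substitution, the integrand becomes 9/(r^2 + 1), so

    ∬_D (9/(x^2 + y^2 + 1)) dA = ∫_{0}^{π/2} ∫_{0}^{2} (9/(r^2 + 1)) · r dr dθ.

Inner integral (in r): ∫_{0}^{2} (9/(r^2 + 1)) · r dr = 9log(5)/2.

Outer integral (in θ): ∫_{0}^{π/2} (9log(5)/2) dθ = 9π log(5)/4.

Therefore ∬_D (9/(x^2 + y^2 + 1)) dA = 9π log(5)/4.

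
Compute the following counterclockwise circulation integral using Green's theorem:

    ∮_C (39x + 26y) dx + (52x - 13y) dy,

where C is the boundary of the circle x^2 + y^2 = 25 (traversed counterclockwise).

Green's theorem converts the closed line integral into a double integral over the enclosed region D:

    ∮_C P dx + Q dy = ∬_D (∂Q/∂x - ∂P/∂y) dA.

Here P = 39x + 26y, Q = 52x - 13y, so

    ∂Q/∂x = 52,    ∂P/∂y = 26,
    ∂Q/∂x - ∂P/∂y = 26.

D is the region x^2 + y^2 ≤ 25. Evaluating the double integral:

In polar coordinates (x = r cos θ, y = r sin θ, dA = r dr dθ) the integrand becomes 26, so

    ∬_D (26) dA = ∫_0^{2π} ∫_0^{5} (26) · r dr dθ.

Inner (r from 0 to 5): 325.
Outer (θ from 0 to 2π): 650π.

Therefore ∮_C P dx + Q dy = 650π.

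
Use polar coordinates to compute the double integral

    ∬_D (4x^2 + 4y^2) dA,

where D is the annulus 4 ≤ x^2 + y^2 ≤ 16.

The region D is 2 ≤ r ≤ 4, 0 ≤ θ ≤ 2π in polar coordinates, where x = r cos(θ), y = r sin(θ), and dA = r dr dθ.

Under the substitution, the integrand becomes 4r^2, so

    ∬_D (4x^2 + 4y^2) dA = ∫_{0}^{2π} ∫_{2}^{4} (4r^2) · r dr dθ.

Inner integral (in r): ∫_{2}^{4} (4r^2) · r dr = 240.

Outer integral (in θ): ∫_{0}^{2π} (240) dθ = 480π.

Therefore ∬_D (4x^2 + 4y^2) dA = 480π.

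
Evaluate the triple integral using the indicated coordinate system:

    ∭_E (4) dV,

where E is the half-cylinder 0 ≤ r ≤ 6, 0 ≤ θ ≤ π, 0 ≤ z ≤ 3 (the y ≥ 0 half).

In cylindrical coordinates, x = r cos(θ), y = r sin(θ), z = z, and dV = r dr dθ dz.

The integrand becomes 4, so

    ∭_E (4) dV = ∫_{0}^{π} ∫_{0}^{6} ∫_{0}^{3} (4) · r dz dr dθ.

Inner (z): 12r.
Middle (r from 0 to 6): 216.
Outer (θ): 216π.

Therefore the triple integral equals 216π.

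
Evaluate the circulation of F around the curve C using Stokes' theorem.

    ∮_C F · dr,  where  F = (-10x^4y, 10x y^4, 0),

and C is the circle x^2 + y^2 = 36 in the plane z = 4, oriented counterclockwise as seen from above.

Let S be the flat disk x^2 + y^2 ≤ 36 in the plane z = 4, with upward unit normal n̂ = ẑ. By Stokes' theorem,

    ∮_C F · dr = ∬_S (∇ × F) · n̂ dS = ∬_D (curl F)_z dA,

where D is the disk x^2 + y^2 ≤ 36.

Compute the curl of F = (-10x^4y, 10x y^4, 0):
    (∇ × F)_x = ∂F_z/∂y - ∂F_y/∂z = 0,
    (∇ × F)_y = ∂F_x/∂z - ∂F_z/∂x = 0,
    (∇ × F)_z = ∂F_y/∂x - ∂F_x/∂y = 10x^4 + 10y^4.

On z = 4, (curl F)_z = 10x^4 + 10y^4.

Convert to polar (x = r cos θ, y = r sin θ, dA = r dr dθ); the integrand becomes 10r^4(sin(θ)^4 + cos(θ)^4), so

    ∬_D (curl F)_z dA = ∫_0^{2π} ∫_0^{6} (10r^4(sin(θ)^4 + cos(θ)^4)) · r dr dθ.

Inner (r from 0 to 6): 77760sin(θ)^4 + 77760cos(θ)^4.
Outer (θ from 0 to 2π): 116640π.

Therefore ∮_C F · dr = 116640π.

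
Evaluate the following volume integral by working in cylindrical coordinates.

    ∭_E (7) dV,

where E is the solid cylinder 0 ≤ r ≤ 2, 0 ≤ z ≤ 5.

In cylindrical coordinates, x = r cos(θ), y = r sin(θ), z = z, and dV = r dr dθ dz.

The integrand becomes 7, so

    ∭_E (7) dV = ∫_{0}^{2π} ∫_{0}^{2} ∫_{0}^{5} (7) · r dz dr dθ.

Inner (z): 35r.
Middle (r from 0 to 2): 70.
Outer (θ): 140π.

Therefore the triple integral equals 140π.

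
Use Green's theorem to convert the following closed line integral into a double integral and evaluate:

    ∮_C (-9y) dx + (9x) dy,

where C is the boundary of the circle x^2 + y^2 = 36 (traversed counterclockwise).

Green's theorem converts the closed line integral into a double integral over the enclosed region D:

    ∮_C P dx + Q dy = ∬_D (∂Q/∂x - ∂P/∂y) dA.

Here P = -9y, Q = 9x, so

    ∂Q/∂x = 9,    ∂P/∂y = -9,
    ∂Q/∂x - ∂P/∂y = 18.

D is the region x^2 + y^2 ≤ 36. Evaluating the double integral:

In polar coordinates (x = r cos θ, y = r sin θ, dA = r dr dθ) the integrand becomes 18, so

    ∬_D (18) dA = ∫_0^{2π} ∫_0^{6} (18) · r dr dθ.

Inner (r from 0 to 6): 324.
Outer (θ from 0 to 2π): 648π.

Therefore ∮_C P dx + Q dy = 648π.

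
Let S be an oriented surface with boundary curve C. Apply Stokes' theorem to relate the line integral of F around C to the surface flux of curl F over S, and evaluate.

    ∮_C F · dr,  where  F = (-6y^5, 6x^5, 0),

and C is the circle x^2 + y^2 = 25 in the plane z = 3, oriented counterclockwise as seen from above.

Let S be the flat disk x^2 + y^2 ≤ 25 in the plane z = 3, with upward unit normal n̂ = ẑ. By Stokes' theorem,

    ∮_C F · dr = ∬_S (∇ × F) · n̂ dS = ∬_D (curl F)_z dA,

where D is the disk x^2 + y^2 ≤ 25.

Compute the curl of F = (-6y^5, 6x^5, 0):
    (∇ × F)_x = ∂F_z/∂y - ∂F_y/∂z = 0,
    (∇ × F)_y = ∂F_x/∂z - ∂F_z/∂x = 0,
    (∇ × F)_z = ∂F_y/∂x - ∂F_x/∂y = 30x^4 + 30y^4.

On z = 3, (curl F)_z = 30x^4 + 30y^4.

Convert to polar (x = r cos θ, y = r sin θ, dA = r dr dθ); the integrand becomes 30r^4(sin(θ)^4 + cos(θ)^4), so

    ∬_D (curl F)_z dA = ∫_0^{2π} ∫_0^{5} (30r^4(sin(θ)^4 + cos(θ)^4)) · r dr dθ.

Inner (r from 0 to 5): 78125sin(θ)^4 + 78125cos(θ)^4.
Outer (θ from 0 to 2π): 234375π/2.

Therefore ∮_C F · dr = 234375π/2.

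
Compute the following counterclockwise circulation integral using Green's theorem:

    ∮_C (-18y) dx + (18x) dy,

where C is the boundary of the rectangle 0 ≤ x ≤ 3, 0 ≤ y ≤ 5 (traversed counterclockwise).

Green's theorem converts the closed line integral into a double integral over the enclosed region D:

    ∮_C P dx + Q dy = ∬_D (∂Q/∂x - ∂P/∂y) dA.

Here P = -18y, Q = 18x, so

    ∂Q/∂x = 18,    ∂P/∂y = -18,
    ∂Q/∂x - ∂P/∂y = 36.

D is the region 0 ≤ x ≤ 3, 0 ≤ y ≤ 5. Evaluating the double integral:

    ∬_D (36) dA = ∫_0^{3} ∫_0^{5} (36) dy dx.

Inner (y from 0 to 5): 180.
Outer (x from 0 to 3): 540.

Therefore ∮_C P dx + Q dy = 540.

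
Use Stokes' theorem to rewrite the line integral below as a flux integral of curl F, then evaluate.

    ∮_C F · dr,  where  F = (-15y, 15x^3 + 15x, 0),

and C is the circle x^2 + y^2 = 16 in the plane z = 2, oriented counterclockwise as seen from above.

Let S be the flat disk x^2 + y^2 ≤ 16 in the plane z = 2, with upward unit normal n̂ = ẑ. By Stokes' theorem,

    ∮_C F · dr = ∬_S (∇ × F) · n̂ dS = ∬_D (curl F)_z dA,

where D is the disk x^2 + y^2 ≤ 16.

Compute the curl of F = (-15y, 15x^3 + 15x, 0):
    (∇ × F)_x = ∂F_z/∂y - ∂F_y/∂z = 0,
    (∇ × F)_y = ∂F_x/∂z - ∂F_z/∂x = 0,
    (∇ × F)_z = ∂F_y/∂x - ∂F_x/∂y = 45x^2 + 30.

On z = 2, (curl F)_z = 45x^2 + 30.

Convert to polar (x = r cos θ, y = r sin θ, dA = r dr dθ); the integrand becomes 45r^2cos(θ)^2 + 30, so

    ∬_D (curl F)_z dA = ∫_0^{2π} ∫_0^{4} (45r^2cos(θ)^2 + 30) · r dr dθ.

Inner (r from 0 to 4): 2880cos(θ)^2 + 240.
Outer (θ from 0 to 2π): 3360π.

Therefore ∮_C F · dr = 3360π.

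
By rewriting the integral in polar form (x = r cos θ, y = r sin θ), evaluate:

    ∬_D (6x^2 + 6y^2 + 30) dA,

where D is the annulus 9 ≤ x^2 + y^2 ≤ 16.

The region D is 3 ≤ r ≤ 4, 0 ≤ θ ≤ 2π in polar coordinates, where x = r cos(θ), y = r sin(θ), and dA = r dr dθ.

Under the substitution, the integrand becomes 6r^2 + 30, so

    ∬_D (6x^2 + 6y^2 + 30) dA = ∫_{0}^{2π} ∫_{3}^{4} (6r^2 + 30) · r dr dθ.

Inner integral (in r): ∫_{3}^{4} (6r^2 + 30) · r dr = 735/2.

Outer integral (in θ): ∫_{0}^{2π} (735/2) dθ = 735π.

Therefore ∬_D (6x^2 + 6y^2 + 30) dA = 735π.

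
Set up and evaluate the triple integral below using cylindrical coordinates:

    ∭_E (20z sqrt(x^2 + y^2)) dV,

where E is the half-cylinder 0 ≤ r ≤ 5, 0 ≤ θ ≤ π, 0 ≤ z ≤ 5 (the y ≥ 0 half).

In cylindrical coordinates, x = r cos(θ), y = r sin(θ), z = z, and dV = r dr dθ dz.

The integrand becomes 20r z, so

    ∭_E (20z sqrt(x^2 + y^2)) dV = ∫_{0}^{π} ∫_{0}^{5} ∫_{0}^{5} (20r z) · r dz dr dθ.

Inner (z): 250r^2.
Middle (r from 0 to 5): 31250/3.
Outer (θ): 31250π/3.

Therefore the triple integral equals 31250π/3.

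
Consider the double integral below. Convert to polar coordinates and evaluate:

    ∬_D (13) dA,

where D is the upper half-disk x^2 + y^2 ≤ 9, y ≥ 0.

The region D is 0 ≤ r ≤ 3, 0 ≤ θ ≤ π in polar coordinates, where x = r cos(θ), y = r sin(θ), and dA = r dr dθ.

Under the substitution, the integrand becomes 13, so

    ∬_D (13) dA = ∫_{0}^{π} ∫_{0}^{3} (13) · r dr dθ.

Inner integral (in r): ∫_{0}^{3} (13) · r dr = 117/2.

Outer integral (in θ): ∫_{0}^{π} (117/2) dθ = 117π/2.

Therefore ∬_D (13) dA = 117π/2.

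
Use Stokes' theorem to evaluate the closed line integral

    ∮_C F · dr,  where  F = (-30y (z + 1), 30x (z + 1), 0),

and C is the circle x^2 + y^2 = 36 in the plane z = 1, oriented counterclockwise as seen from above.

Let S be the flat disk x^2 + y^2 ≤ 36 in the plane z = 1, with upward unit normal n̂ = ẑ. By Stokes' theorem,

    ∮_C F · dr = ∬_S (∇ × F) · n̂ dS = ∬_D (curl F)_z dA,

where D is the disk x^2 + y^2 ≤ 36.

Compute the curl of F = (-30y (z + 1), 30x (z + 1), 0):
    (∇ × F)_x = ∂F_z/∂y - ∂F_y/∂z = -30x,
    (∇ × F)_y = ∂F_x/∂z - ∂F_z/∂x = -30y,
    (∇ × F)_z = ∂F_y/∂x - ∂F_x/∂y = 60z + 60.

On z = 1, (curl F)_z = 120.

Convert to polar (x = r cos θ, y = r sin θ, dA = r dr dθ); the integrand becomes 120, so

    ∬_D (curl F)_z dA = ∫_0^{2π} ∫_0^{6} (120) · r dr dθ.

Inner (r from 0 to 6): 2160.
Outer (θ from 0 to 2π): 4320π.

Therefore ∮_C F · dr = 4320π.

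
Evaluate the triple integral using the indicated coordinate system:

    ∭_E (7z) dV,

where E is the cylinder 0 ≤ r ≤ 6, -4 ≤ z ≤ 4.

In cylindrical coordinates, x = r cos(θ), y = r sin(θ), z = z, and dV = r dr dθ dz.

The integrand becomes 7z, so

    ∭_E (7z) dV = ∫_{0}^{2π} ∫_{0}^{6} ∫_{-4}^{4} (7z) · r dz dr dθ.

Inner (z): 0.
Middle (r from 0 to 6): 0.
Outer (θ): 0.

Therefore the triple integral equals 0.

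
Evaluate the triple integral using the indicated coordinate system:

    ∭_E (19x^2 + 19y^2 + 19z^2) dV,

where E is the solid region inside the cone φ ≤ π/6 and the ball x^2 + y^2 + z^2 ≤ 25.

In spherical coordinates, x = ρ sin(φ) cos(θ), y = ρ sin(φ) sin(θ), z = ρ cos(φ), and dV = ρ^2 sin(φ) dρ dφ dθ.

The integrand becomes 19ρ^2, so

    ∭_E (19x^2 + 19y^2 + 19z^2) dV = ∫_{0}^{2π} ∫_{0}^{π/6} ∫_{0}^{5} (19ρ^2) · ρ^2 sin(φ) dρ dφ dθ.

Inner (ρ): 11875sin(φ).
Middle (φ): 11875 - 11875sqrt(3)/2.
Outer (θ): 11875π (2 - sqrt(3)).

Therefore the triple integral equals 11875π (2 - sqrt(3)).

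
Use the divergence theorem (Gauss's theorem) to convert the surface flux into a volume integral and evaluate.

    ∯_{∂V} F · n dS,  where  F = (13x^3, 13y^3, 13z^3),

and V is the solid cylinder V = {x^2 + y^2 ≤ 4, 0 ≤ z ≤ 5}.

By the divergence theorem,

    ∯_{∂V} F · n dS = ∭_V (∇ · F) dV.

Compute the divergence:
    ∇ · F = ∂F_x/∂x + ∂F_y/∂y + ∂F_z/∂z = 39x^2 + 39y^2 + 39z^2.

In cylindrical coordinates, x = r cos(θ), y = r sin(θ), z = z, dV = r dr dθ dz, with 0 ≤ r ≤ 2, 0 ≤ θ ≤ 2π, 0 ≤ z ≤ 5.

The integrand, after substitution and multiplying by the volume element, becomes (39r^2 + 39z^2) · r, so

    ∭_V (∇·F) dV = ∫_0^{2π} ∫_0^{2} ∫_0^{5} (39r^2 + 39z^2) · r dz dr dθ.

Inner (z from 0 to 5): 195r^3 + 1625r.
Middle (r from 0 to 2): 4030.
Outer (θ from 0 to 2π): 8060π.

Therefore ∯_{∂V} F · n dS = 8060π.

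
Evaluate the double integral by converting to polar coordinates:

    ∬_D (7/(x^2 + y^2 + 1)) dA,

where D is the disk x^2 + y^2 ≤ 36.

The region D is 0 ≤ r ≤ 6, 0 ≤ θ ≤ 2π in polar coordinates, where x = r cos(θ), y = r sin(θ), and dA = r dr dθ.

Under the substitution, the integrand becomes 7/(r^2 + 1), so

    ∬_D (7/(x^2 + y^2 + 1)) dA = ∫_{0}^{2π} ∫_{0}^{6} (7/(r^2 + 1)) · r dr dθ.

Inner integral (in r): ∫_{0}^{6} (7/(r^2 + 1)) · r dr = 7log(37)/2.

Outer integral (in θ): ∫_{0}^{2π} (7log(37)/2) dθ = 7π log(37).

Therefore ∬_D (7/(x^2 + y^2 + 1)) dA = 7π log(37).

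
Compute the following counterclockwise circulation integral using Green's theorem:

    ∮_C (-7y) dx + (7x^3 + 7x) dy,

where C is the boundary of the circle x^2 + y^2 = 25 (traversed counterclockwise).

Green's theorem converts the closed line integral into a double integral over the enclosed region D:

    ∮_C P dx + Q dy = ∬_D (∂Q/∂x - ∂P/∂y) dA.

Here P = -7y, Q = 7x^3 + 7x, so

    ∂Q/∂x = 21x^2 + 7,    ∂P/∂y = -7,
    ∂Q/∂x - ∂P/∂y = 21x^2 + 14.

D is the region x^2 + y^2 ≤ 25. Evaluating the double integral:

In polar coordinates (x = r cos θ, y = r sin θ, dA = r dr dθ) the integrand becomes 21r^2cos(θ)^2 + 14, so

    ∬_D (21x^2 + 14) dA = ∫_0^{2π} ∫_0^{5} (21r^2cos(θ)^2 + 14) · r dr dθ.

Inner (r from 0 to 5): 13125cos(θ)^2/4 + 175.
Outer (θ from 0 to 2π): 14525π/4.

Therefore ∮_C P dx + Q dy = 14525π/4.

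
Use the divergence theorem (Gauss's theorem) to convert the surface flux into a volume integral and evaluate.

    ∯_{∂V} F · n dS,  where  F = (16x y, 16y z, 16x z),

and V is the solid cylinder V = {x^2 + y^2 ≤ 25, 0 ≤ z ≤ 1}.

By the divergence theorem,

    ∯_{∂V} F · n dS = ∭_V (∇ · F) dV.

Compute the divergence:
    ∇ · F = ∂F_x/∂x + ∂F_y/∂y + ∂F_z/∂z = 16y + 16z + 16x = 16x + 16y + 16z.

In cylindrical coordinates, x = r cos(θ), y = r sin(θ), z = z, dV = r dr dθ dz, with 0 ≤ r ≤ 5, 0 ≤ θ ≤ 2π, 0 ≤ z ≤ 1.

The integrand, after substitution and multiplying by the volume element, becomes (16sqrt(2)r sin(θ + π/4) + 16z) · r, so

    ∭_V (∇·F) dV = ∫_0^{2π} ∫_0^{5} ∫_0^{1} (16sqrt(2)r sin(θ + π/4) + 16z) · r dz dr dθ.

Inner (z from 0 to 1): 8r (2sqrt(2)r sin(θ + π/4) + 1).
Middle (r from 0 to 5): 2000sqrt(2)sin(θ + π/4)/3 + 100.
Outer (θ from 0 to 2π): 200π.

Therefore ∯_{∂V} F · n dS = 200π.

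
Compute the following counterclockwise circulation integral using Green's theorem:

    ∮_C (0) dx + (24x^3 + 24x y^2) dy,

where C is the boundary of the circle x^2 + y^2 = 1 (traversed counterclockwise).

Green's theorem converts the closed line integral into a double integral over the enclosed region D:

    ∮_C P dx + Q dy = ∬_D (∂Q/∂x - ∂P/∂y) dA.

Here P = 0, Q = 24x^3 + 24x y^2, so

    ∂Q/∂x = 72x^2 + 24y^2,    ∂P/∂y = 0,
    ∂Q/∂x - ∂P/∂y = 72x^2 + 24y^2.

D is the region x^2 + y^2 ≤ 1. Evaluating the double integral:

In polar coordinates (x = r cos θ, y = r sin θ, dA = r dr dθ) the integrand becomes 24r^2(cos(2θ) + 2), so

    ∬_D (72x^2 + 24y^2) dA = ∫_0^{2π} ∫_0^{1} (24r^2(cos(2θ) + 2)) · r dr dθ.

Inner (r from 0 to 1): 6cos(2θ) + 12.
Outer (θ from 0 to 2π): 24π.

Therefore ∮_C P dx + Q dy = 24π.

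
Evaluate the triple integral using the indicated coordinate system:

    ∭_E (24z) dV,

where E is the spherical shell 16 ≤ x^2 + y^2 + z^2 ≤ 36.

In spherical coordinates, x = ρ sin(φ) cos(θ), y = ρ sin(φ) sin(θ), z = ρ cos(φ), and dV = ρ^2 sin(φ) dρ dφ dθ.

The integrand becomes 24ρ cos(φ), so

    ∭_E (24z) dV = ∫_{0}^{2π} ∫_{0}^{π} ∫_{4}^{6} (24ρ cos(φ)) · ρ^2 sin(φ) dρ dφ dθ.

Inner (ρ): 3120sin(2φ).
Middle (φ): 0.
Outer (θ): 0.

Therefore the triple integral equals 0.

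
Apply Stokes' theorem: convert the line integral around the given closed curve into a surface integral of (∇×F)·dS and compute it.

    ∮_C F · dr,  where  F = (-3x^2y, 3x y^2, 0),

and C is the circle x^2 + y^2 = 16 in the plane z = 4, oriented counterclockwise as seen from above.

Let S be the flat disk x^2 + y^2 ≤ 16 in the plane z = 4, with upward unit normal n̂ = ẑ. By Stokes' theorem,

    ∮_C F · dr = ∬_S (∇ × F) · n̂ dS = ∬_D (curl F)_z dA,

where D is the disk x^2 + y^2 ≤ 16.

Compute the curl of F = (-3x^2y, 3x y^2, 0):
    (∇ × F)_x = ∂F_z/∂y - ∂F_y/∂z = 0,
    (∇ × F)_y = ∂F_x/∂z - ∂F_z/∂x = 0,
    (∇ × F)_z = ∂F_y/∂x - ∂F_x/∂y = 3x^2 + 3y^2.

On z = 4, (curl F)_z = 3x^2 + 3y^2.

Convert to polar (x = r cos θ, y = r sin θ, dA = r dr dθ); the integrand becomes 3r^2, so

    ∬_D (curl F)_z dA = ∫_0^{2π} ∫_0^{4} (3r^2) · r dr dθ.

Inner (r from 0 to 4): 192.
Outer (θ from 0 to 2π): 384π.

Therefore ∮_C F · dr = 384π.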